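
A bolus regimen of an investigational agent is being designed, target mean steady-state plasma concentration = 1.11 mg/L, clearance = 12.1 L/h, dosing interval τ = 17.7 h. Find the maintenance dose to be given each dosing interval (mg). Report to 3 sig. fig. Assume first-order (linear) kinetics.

At steady state, Dose/τ = Css × CL.
Dose = Css × CL × τ = 1.11 × 12.10 × 17.7 = 237.7 mg

238 mg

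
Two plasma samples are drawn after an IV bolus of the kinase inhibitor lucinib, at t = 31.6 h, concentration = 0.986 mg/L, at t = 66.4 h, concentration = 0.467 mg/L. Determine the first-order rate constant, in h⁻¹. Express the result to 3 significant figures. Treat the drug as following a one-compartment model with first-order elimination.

0.0215 h⁻¹

k = ln(C₁/C₂) / (t₂ − t₁) = ln(0.986/0.467) / (66.4 − 31.6)
  = 0.7473 / 34.80 = 0.02147 h⁻¹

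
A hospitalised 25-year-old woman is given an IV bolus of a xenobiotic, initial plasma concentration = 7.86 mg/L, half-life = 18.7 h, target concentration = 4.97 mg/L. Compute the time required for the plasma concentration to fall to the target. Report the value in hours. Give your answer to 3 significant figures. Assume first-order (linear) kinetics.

k = ln2 / t½ = 0.693147 / 18.7 = 0.03707 h⁻¹
t = ln(C₀ / C) / k = ln(7.860 / 4.97) / 0.03707
  = ln(1.581) / 0.03707 = 0.4581 / 0.03707 = 12.36 h

12.4 h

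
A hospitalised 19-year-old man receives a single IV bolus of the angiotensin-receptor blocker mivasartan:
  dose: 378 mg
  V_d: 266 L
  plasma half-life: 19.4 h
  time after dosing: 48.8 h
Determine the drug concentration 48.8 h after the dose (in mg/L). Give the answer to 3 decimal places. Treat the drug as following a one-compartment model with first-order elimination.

0.249 mg/L

C₀ = Dose / Vd = 378.0 / 266 = 1.421 mg/L
k = ln2 / t½ = 0.693147 / 19.4 = 0.03573 h⁻¹
C = C₀ · e^(−k·t) = 1.421 × e^(−0.03573 × 48.8)
  = 1.421 × 0.1749 = 0.2485 mg/L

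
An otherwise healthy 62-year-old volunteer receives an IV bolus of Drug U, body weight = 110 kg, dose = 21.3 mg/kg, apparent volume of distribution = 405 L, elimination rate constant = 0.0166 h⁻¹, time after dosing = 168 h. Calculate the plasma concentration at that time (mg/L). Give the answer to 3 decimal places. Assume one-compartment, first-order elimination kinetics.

Total dose = 21.3 × 110 = 2343 mg
C₀ = Dose / Vd = 2343 / 405 = 5.785 mg/L
C = C₀ · e^(−k·t) = 5.785 × e^(−0.01660 × 168)
  = 5.785 × 0.06149 = 0.3557 mg/L

0.356 mg/L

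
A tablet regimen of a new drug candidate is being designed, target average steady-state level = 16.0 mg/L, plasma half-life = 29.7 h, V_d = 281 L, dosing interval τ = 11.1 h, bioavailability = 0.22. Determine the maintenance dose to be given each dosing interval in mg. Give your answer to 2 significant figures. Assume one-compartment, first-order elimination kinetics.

5300 mg

k = ln2 / t½ = 0.693147 / 29.7 = 0.02334 h⁻¹
CL = k × Vd = 0.02334 × 281 = 6.559 L/h
At steady state, F × (Dose/τ) = Css × CL.
Dose = Css × CL × τ / F = 16.0 × 6.559 × 11.1 / 0.22 = 5295 mg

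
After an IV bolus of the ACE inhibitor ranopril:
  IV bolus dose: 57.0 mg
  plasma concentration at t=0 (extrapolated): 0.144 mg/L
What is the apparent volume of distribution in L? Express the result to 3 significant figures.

396 L

Vd = Dose / C₀ = 57.00 / 0.144 = 395.8 L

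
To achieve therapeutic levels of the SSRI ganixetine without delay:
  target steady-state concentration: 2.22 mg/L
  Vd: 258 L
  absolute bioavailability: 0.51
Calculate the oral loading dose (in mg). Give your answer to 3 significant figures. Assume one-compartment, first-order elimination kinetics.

1120 mg

LD = Css × Vd / F = 2.22 × 258 / 0.51 = 1123 mg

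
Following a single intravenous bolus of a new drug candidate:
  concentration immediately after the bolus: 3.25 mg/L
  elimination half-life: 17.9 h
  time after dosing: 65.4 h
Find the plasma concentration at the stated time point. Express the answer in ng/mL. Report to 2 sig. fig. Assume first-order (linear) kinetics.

260 ng/mL

k = ln2 / t½ = 0.693147 / 17.9 = 0.03872 h⁻¹
C = C₀ · e^(−k·t) = 3.250 × e^(−0.03872 × 65.4)
  = 3.250 × 0.07948 = 0.2583 mg/L
Convert: 0.2583 mg/L × 1000 = 258.3 ng/mL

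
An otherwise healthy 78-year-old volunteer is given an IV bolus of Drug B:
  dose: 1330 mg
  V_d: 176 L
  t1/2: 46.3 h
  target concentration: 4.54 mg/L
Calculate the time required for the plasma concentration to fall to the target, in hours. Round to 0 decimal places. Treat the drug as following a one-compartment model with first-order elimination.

C₀ = Dose / Vd = 1330 / 176 = 7.557 mg/L
k = ln2 / t½ = 0.693147 / 46.3 = 0.01497 h⁻¹
t = ln(C₀ / C) / k = ln(7.557 / 4.54) / 0.01497
  = ln(1.665) / 0.01497 = 0.5098 / 0.01497 = 34.05 h

34 h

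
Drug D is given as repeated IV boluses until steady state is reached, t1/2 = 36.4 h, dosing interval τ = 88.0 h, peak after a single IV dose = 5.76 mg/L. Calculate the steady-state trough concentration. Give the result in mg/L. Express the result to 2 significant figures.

k = ln2 / t½ = 0.693147 / 36.4 = 0.01904 h⁻¹
e^(−kτ) = e^(−0.01904 × 88.0) = 0.1872
Accumulation ratio R = 1 / (1 − e^(−kτ)) = 1 / (1 − 0.1872) = 1.230
Steady-state trough = C₀ × R × e^(−kτ) = 5.76 × 1.230 × 0.1872 = 1.326 mg/L

1.3 mg/L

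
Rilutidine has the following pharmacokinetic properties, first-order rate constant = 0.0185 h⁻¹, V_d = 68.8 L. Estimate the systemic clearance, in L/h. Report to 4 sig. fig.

CL = k × Vd = 0.0185 × 68.8 = 1.273 L/h

1.273 L/h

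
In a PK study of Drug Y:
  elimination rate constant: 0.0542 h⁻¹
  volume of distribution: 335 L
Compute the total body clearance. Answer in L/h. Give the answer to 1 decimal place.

CL = k × Vd = 0.0542 × 335 = 18.16 L/h

18.2 L/h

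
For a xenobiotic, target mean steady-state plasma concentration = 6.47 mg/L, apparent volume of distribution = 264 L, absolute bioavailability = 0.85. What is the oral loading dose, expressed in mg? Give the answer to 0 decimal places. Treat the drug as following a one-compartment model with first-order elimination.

2010 mg

LD = Css × Vd / F = 6.47 × 264 / 0.85 = 2010 mg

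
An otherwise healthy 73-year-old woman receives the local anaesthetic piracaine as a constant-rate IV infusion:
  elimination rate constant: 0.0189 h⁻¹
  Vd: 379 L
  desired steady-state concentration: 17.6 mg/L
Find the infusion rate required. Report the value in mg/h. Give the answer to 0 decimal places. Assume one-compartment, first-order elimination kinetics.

CL = k × Vd = 0.01890 × 379 = 7.163 L/h
At steady state, infusion rate R₀ = Css × CL = 17.6 × 7.163 = 126.1 mg/h

126 mg/h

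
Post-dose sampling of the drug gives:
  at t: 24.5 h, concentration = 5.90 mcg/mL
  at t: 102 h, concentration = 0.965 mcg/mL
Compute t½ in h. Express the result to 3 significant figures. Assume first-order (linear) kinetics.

29.7 h

k = ln(C₁/C₂) / (t₂ − t₁) = ln(5.90/0.965) / (102 − 24.5)
  = 1.811 / 77.50 = 0.02337 h⁻¹
t½ = ln2 / k = 0.693147 / 0.02337 = 29.66 h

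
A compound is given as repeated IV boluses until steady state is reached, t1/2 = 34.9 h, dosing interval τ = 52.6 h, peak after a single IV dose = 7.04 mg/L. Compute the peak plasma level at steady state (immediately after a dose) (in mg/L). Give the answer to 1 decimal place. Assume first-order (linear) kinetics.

k = ln2 / t½ = 0.693147 / 34.9 = 0.01986 h⁻¹
e^(−kτ) = e^(−0.01986 × 52.6) = 0.3518
Accumulation ratio R = 1 / (1 − e^(−kτ)) = 1 / (1 − 0.3518) = 1.543
Steady-state peak = C₀ × R = 7.04 × 1.543 = 10.86 mg/L

10.9 mg/L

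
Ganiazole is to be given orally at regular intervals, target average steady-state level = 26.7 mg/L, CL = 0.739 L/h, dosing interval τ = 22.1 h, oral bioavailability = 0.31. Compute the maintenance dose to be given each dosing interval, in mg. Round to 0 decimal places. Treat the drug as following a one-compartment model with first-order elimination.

At steady state, F × (Dose/τ) = Css × CL.
Dose = Css × CL × τ / F = 26.7 × 0.7390 × 22.1 / 0.31 = 1407 mg

1407 mg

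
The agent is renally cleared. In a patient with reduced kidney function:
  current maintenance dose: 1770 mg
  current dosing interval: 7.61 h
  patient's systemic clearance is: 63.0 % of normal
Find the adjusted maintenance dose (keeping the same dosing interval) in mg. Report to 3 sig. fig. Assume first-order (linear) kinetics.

To keep the same average steady-state level, dosing rate must scale with clearance.
CL ratio = 63.0 / 100 = 0.6300
New dose (same interval) = 1770 × 0.6300 = 1115 mg

1120 mg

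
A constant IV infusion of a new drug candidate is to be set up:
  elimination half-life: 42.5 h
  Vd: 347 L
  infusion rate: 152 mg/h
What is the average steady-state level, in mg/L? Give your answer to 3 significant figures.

k = ln2 / t½ = 0.693147 / 42.5 = 0.01631 h⁻¹
CL = k × Vd = 0.01631 × 347 = 5.660 L/h
At steady state Css = R₀ / CL = 152 / 5.660 = 26.86 mg/L

26.9 mg/L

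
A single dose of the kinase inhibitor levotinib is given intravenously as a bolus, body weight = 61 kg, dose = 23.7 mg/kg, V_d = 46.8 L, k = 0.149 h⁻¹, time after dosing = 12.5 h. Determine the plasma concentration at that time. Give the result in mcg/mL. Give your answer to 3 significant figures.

Total dose = 23.7 × 61 = 1446 mg
C₀ = Dose / Vd = 1446 / 46.8 = 30.90 mg/L
C = C₀ · e^(−k·t) = 30.90 × e^(−0.1490 × 12.5)
  = 30.90 × 0.1553 = 4.799 mg/L
(4.799 mg/L = 4.799 mcg/mL)

4.80 mcg/mL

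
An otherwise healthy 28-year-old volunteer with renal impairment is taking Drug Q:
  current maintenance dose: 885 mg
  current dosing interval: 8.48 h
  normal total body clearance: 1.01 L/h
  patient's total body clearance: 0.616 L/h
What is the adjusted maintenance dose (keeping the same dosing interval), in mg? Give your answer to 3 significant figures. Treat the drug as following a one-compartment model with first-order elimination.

To keep the same average steady-state level, dosing rate must scale with clearance.
CL ratio = 0.616 / 1.01 = 0.6099
New dose (same interval) = 885 × 0.6099 = 539.8 mg

540 mg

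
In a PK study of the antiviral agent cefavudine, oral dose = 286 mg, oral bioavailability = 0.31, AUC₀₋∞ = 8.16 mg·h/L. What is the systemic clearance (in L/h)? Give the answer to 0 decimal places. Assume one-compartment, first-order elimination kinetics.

CL = F·Dose / AUC = 0.31 × 286 / 8.16 = 10.87 L/h

11 L/h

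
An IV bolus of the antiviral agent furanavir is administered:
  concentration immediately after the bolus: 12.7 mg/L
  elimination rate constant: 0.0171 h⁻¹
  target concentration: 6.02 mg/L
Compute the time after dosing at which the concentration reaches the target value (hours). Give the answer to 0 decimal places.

44 h

t = ln(C₀ / C) / k = ln(12.70 / 6.02) / 0.01710
  = ln(2.110) / 0.01710 = 0.7467 / 0.01710 = 43.67 h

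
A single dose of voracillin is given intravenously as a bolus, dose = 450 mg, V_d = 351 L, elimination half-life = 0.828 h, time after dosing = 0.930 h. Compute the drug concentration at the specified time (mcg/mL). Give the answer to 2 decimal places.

C₀ = Dose / Vd = 450.0 / 351 = 1.282 mg/L
k = ln2 / t½ = 0.693147 / 0.828 = 0.8371 h⁻¹
C = C₀ · e^(−k·t) = 1.282 × e^(−0.8371 × 0.930)
  = 1.282 × 0.4591 = 0.5886 mg/L
(0.5886 mg/L = 0.5886 mcg/mL)

0.59 mcg/mL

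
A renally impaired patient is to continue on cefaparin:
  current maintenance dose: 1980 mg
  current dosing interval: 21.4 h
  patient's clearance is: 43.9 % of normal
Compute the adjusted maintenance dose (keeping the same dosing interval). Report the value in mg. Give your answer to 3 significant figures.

To keep the same average steady-state level, dosing rate must scale with clearance.
CL ratio = 43.9 / 100 = 0.4390
New dose (same interval) = 1980 × 0.4390 = 869.2 mg

869 mg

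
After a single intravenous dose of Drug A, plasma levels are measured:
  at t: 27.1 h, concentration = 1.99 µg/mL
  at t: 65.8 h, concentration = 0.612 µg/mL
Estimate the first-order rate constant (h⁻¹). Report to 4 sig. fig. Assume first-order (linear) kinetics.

0.03047 h⁻¹

k = ln(C₁/C₂) / (t₂ − t₁) = ln(1.99/0.612) / (65.8 − 27.1)
  = 1.179 / 38.70 = 0.03047 h⁻¹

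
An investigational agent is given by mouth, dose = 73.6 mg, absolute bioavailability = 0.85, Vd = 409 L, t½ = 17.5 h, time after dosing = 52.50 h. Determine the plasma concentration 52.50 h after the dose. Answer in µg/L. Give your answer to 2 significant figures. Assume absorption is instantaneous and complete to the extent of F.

19 µg/L

Amount reaching circulation = F × Dose = 0.85 × 73.60 = 62.56 mg
C₀ = F·Dose / Vd = 62.56 / 409 = 0.1530 mg/L
k = ln2 / t½ = 0.693147 / 17.5 = 0.03961 h⁻¹
t / t½ = 52.50 / 17.5 = 3 half-lives
C = C₀ × (1/2)^3 = 0.1530 × 0.1250 = 0.01913 mg/L
Convert: 0.01913 mg/L × 1000 = 19.13 µg/L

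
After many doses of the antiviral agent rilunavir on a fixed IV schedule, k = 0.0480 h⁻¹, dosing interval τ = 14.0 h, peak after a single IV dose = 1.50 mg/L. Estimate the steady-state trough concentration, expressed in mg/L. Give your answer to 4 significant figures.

1.566 mg/L

e^(−kτ) = e^(−0.04800 × 14.0) = 0.5107
Accumulation ratio R = 1 / (1 − e^(−kτ)) = 1 / (1 − 0.5107) = 2.044
Steady-state trough = C₀ × R × e^(−kτ) = 1.50 × 2.044 × 0.5107 = 1.566 mg/L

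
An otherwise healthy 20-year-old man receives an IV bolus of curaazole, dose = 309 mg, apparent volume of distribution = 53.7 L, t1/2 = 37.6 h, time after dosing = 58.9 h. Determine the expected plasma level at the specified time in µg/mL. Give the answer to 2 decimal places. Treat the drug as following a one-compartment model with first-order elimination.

1.94 µg/mL

C₀ = Dose / Vd = 309.0 / 53.7 = 5.754 mg/L
k = ln2 / t½ = 0.693147 / 37.6 = 0.01843 h⁻¹
C = C₀ · e^(−k·t) = 5.754 × e^(−0.01843 × 58.9)
  = 5.754 × 0.3377 = 1.943 mg/L
(1.943 mg/L = 1.943 µg/mL)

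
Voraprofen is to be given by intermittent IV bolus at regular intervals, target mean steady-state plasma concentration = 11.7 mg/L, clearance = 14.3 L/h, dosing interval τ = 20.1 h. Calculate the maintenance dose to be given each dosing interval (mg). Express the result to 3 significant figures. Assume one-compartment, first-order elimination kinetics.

3360 mg

At steady state, Dose/τ = Css × CL.
Dose = Css × CL × τ = 11.7 × 14.30 × 20.1 = 3363 mg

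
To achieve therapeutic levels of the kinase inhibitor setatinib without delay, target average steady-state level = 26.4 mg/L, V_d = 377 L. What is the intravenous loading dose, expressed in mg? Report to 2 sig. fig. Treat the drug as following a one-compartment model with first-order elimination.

LD = Css × Vd = 26.4 × 377 = 9953 mg

10000 mg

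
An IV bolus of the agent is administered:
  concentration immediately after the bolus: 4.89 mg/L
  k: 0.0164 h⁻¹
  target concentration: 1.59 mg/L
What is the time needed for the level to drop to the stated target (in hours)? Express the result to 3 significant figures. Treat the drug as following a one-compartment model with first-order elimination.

68.5 h

t = ln(C₀ / C) / k = ln(4.890 / 1.59) / 0.01640
  = ln(3.075) / 0.01640 = 1.123 / 0.01640 = 68.48 h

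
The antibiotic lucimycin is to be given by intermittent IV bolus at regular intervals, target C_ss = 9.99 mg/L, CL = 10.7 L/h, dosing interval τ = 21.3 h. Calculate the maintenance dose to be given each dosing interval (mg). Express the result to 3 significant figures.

At steady state, Dose/τ = Css × CL.
Dose = Css × CL × τ = 9.99 × 10.70 × 21.3 = 2277 mg

2280 mg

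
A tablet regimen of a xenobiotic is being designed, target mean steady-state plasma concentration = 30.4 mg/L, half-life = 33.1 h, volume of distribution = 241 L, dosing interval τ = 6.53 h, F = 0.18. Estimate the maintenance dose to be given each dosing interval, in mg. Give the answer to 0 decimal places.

k = ln2 / t½ = 0.693147 / 33.1 = 0.02094 h⁻¹
CL = k × Vd = 0.02094 × 241 = 5.047 L/h
At steady state, F × (Dose/τ) = Css × CL.
Dose = Css × CL × τ / F = 30.4 × 5.047 × 6.53 / 0.18 = 5566 mg

5566 mg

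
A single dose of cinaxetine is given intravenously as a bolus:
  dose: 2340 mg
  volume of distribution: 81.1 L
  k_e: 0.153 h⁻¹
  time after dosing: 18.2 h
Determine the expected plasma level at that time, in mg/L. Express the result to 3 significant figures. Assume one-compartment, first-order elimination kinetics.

1.78 mg/L

C₀ = Dose / Vd = 2340 / 81.1 = 28.85 mg/L
C = C₀ · e^(−k·t) = 28.85 × e^(−0.1530 × 18.2)
  = 28.85 × 0.06175 = 1.781 mg/L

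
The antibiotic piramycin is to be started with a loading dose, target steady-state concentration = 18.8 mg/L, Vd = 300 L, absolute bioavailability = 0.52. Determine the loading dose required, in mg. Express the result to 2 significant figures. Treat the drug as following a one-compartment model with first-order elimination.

LD = Css × Vd / F = 18.8 × 300 / 0.52 = 10850 mg

11000 mg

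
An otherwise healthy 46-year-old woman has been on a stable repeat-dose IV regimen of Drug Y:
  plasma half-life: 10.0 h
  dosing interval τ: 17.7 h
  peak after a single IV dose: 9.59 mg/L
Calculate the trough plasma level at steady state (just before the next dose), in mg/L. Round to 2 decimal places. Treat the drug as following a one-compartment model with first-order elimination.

3.98 mg/L

k = ln2 / t½ = 0.693147 / 10.0 = 0.06931 h⁻¹
e^(−kτ) = e^(−0.06931 × 17.7) = 0.2932
Accumulation ratio R = 1 / (1 − e^(−kτ)) = 1 / (1 − 0.2932) = 1.415
Steady-state trough = C₀ × R × e^(−kτ) = 9.59 × 1.415 × 0.2932 = 3.979 mg/L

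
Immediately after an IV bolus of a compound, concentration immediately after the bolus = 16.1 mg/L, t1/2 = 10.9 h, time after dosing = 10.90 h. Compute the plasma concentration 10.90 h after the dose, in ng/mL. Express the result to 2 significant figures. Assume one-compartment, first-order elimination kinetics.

k = ln2 / t½ = 0.693147 / 10.9 = 0.06359 h⁻¹
t / t½ = 10.90 / 10.9 = 1 half-lives
C = C₀ × (1/2)^1 = 16.10 × 0.5000 = 8.050 mg/L
Convert: 8.050 mg/L × 1000 = 8050 ng/mL

8100 ng/mL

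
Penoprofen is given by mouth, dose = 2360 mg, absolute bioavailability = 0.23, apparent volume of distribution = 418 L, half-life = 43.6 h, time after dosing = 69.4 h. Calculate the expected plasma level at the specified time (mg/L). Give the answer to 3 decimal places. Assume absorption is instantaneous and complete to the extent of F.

Amount reaching circulation = F × Dose = 0.23 × 2360 = 542.8 mg
C₀ = F·Dose / Vd = 542.8 / 418 = 1.299 mg/L
k = ln2 / t½ = 0.693147 / 43.6 = 0.01590 h⁻¹
C = C₀ · e^(−k·t) = 1.299 × e^(−0.01590 × 69.4)
  = 1.299 × 0.3317 = 0.4309 mg/L

0.431 mg/L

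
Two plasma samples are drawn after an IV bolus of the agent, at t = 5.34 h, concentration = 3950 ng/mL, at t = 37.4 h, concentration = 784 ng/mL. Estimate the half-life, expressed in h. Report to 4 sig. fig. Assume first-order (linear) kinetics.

13.74 h

k = ln(C₁/C₂) / (t₂ − t₁) = ln(3950/784) / (37.4 − 5.34)
  = 1.617 / 32.06 = 0.05044 h⁻¹
t½ = ln2 / k = 0.693147 / 0.05044 = 13.74 h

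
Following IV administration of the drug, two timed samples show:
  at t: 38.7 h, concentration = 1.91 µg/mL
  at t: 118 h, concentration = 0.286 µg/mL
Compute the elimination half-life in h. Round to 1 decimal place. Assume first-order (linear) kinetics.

28.9 h

k = ln(C₁/C₂) / (t₂ − t₁) = ln(1.91/0.286) / (118 − 38.7)
  = 1.899 / 79.30 = 0.02395 h⁻¹
t½ = ln2 / k = 0.693147 / 0.02395 = 28.94 h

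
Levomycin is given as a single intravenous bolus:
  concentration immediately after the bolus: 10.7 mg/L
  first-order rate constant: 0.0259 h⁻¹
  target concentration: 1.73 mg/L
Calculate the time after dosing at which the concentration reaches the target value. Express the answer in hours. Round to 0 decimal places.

70 h

t = ln(C₀ / C) / k = ln(10.70 / 1.73) / 0.02590
  = ln(6.185) / 0.02590 = 1.822 / 0.02590 = 70.35 h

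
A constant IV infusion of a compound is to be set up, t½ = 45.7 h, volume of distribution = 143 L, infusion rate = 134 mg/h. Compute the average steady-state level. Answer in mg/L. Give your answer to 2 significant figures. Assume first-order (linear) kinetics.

k = ln2 / t½ = 0.693147 / 45.7 = 0.01517 h⁻¹
CL = k × Vd = 0.01517 × 143 = 2.169 L/h
At steady state Css = R₀ / CL = 134 / 2.169 = 61.78 mg/L

62 mg/L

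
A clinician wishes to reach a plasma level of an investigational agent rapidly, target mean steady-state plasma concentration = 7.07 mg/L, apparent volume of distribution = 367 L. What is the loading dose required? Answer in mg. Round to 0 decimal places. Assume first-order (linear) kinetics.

2595 mg

LD = Css × Vd = 7.07 × 367 = 2595 mg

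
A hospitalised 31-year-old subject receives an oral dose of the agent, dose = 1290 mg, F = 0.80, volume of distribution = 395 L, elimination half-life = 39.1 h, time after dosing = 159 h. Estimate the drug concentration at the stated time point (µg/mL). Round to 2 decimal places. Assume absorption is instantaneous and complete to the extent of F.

Amount reaching circulation = F × Dose = 0.80 × 1290 = 1032 mg
C₀ = F·Dose / Vd = 1032 / 395 = 2.613 mg/L
k = ln2 / t½ = 0.693147 / 39.1 = 0.01773 h⁻¹
C = C₀ · e^(−k·t) = 2.613 × e^(−0.01773 × 159)
  = 2.613 × 0.05966 = 0.1559 mg/L
(0.1559 mg/L = 0.1559 µg/mL)

0.16 µg/mL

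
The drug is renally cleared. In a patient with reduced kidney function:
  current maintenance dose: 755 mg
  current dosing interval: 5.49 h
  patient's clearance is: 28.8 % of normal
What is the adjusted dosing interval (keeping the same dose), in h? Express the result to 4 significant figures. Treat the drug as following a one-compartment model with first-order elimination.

19.06 h

To keep the same average steady-state level, dosing rate must scale with clearance.
CL ratio = 28.8 / 100 = 0.2880
New interval (same dose) = 5.49 / 0.2880 = 19.06 h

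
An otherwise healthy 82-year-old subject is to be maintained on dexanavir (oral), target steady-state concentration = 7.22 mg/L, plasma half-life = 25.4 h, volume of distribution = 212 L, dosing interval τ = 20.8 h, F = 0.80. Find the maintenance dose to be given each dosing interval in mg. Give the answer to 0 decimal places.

k = ln2 / t½ = 0.693147 / 25.4 = 0.02729 h⁻¹
CL = k × Vd = 0.02729 × 212 = 5.785 L/h
At steady state, F × (Dose/τ) = Css × CL.
Dose = Css × CL × τ / F = 7.22 × 5.785 × 20.8 / 0.80 = 1086 mg

1086 mg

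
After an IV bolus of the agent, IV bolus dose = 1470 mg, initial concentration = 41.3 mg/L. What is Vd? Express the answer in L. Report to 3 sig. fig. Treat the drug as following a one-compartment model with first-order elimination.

Vd = Dose / C₀ = 1470 / 41.3 = 35.59 L

35.6 L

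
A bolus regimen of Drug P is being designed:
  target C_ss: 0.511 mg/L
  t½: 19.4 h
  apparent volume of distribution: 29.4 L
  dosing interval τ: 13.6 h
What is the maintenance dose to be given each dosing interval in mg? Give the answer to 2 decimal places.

7.30 mg

k = ln2 / t½ = 0.693147 / 19.4 = 0.03573 h⁻¹
CL = k × Vd = 0.03573 × 29.4 = 1.050 L/h
At steady state, Dose/τ = Css × CL.
Dose = Css × CL × τ = 0.511 × 1.050 × 13.6 = 7.297 mg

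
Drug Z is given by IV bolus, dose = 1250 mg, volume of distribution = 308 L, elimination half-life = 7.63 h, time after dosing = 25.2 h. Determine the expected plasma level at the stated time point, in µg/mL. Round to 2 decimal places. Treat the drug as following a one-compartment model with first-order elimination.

0.41 µg/mL

C₀ = Dose / Vd = 1250 / 308 = 4.058 mg/L
k = ln2 / t½ = 0.693147 / 7.63 = 0.09084 h⁻¹
C = C₀ · e^(−k·t) = 4.058 × e^(−0.09084 × 25.2)
  = 4.058 × 0.1014 = 0.4115 mg/L
(0.4115 mg/L = 0.4115 µg/mL)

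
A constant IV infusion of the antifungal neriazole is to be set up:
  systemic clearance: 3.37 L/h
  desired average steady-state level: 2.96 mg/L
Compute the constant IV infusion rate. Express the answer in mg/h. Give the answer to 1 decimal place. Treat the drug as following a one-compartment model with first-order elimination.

10.0 mg/h

At steady state, infusion rate R₀ = Css × CL = 2.96 × 3.370 = 9.975 mg/h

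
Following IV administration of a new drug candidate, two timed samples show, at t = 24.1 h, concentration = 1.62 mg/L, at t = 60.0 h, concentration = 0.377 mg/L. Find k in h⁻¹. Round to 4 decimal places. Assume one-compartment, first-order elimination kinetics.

0.0406 h⁻¹

k = ln(C₁/C₂) / (t₂ − t₁) = ln(1.62/0.377) / (60.0 − 24.1)
  = 1.458 / 35.90 = 0.04061 h⁻¹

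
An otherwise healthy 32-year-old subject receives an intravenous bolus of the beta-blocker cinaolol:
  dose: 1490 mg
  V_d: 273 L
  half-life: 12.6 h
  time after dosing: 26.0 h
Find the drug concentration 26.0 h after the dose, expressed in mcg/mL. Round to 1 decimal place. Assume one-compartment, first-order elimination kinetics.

1.3 mcg/mL

C₀ = Dose / Vd = 1490 / 273 = 5.458 mg/L
k = ln2 / t½ = 0.693147 / 12.6 = 0.05501 h⁻¹
C = C₀ · e^(−k·t) = 5.458 × e^(−0.05501 × 26.0)
  = 5.458 × 0.2392 = 1.306 mg/L
(1.306 mg/L = 1.306 mcg/mL)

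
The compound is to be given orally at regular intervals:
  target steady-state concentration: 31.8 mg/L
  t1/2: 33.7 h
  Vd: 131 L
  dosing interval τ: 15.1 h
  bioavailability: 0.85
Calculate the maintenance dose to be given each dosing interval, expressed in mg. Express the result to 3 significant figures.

k = ln2 / t½ = 0.693147 / 33.7 = 0.02057 h⁻¹
CL = k × Vd = 0.02057 × 131 = 2.695 L/h
At steady state, F × (Dose/τ) = Css × CL.
Dose = Css × CL × τ / F = 31.8 × 2.695 × 15.1 / 0.85 = 1522 mg

1520 mg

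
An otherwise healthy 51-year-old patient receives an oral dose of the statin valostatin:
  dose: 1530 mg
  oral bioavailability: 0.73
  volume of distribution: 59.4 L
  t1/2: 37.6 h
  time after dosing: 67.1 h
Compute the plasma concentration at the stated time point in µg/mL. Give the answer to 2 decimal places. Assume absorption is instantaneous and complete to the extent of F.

Amount reaching circulation = F × Dose = 0.73 × 1530 = 1117 mg
C₀ = F·Dose / Vd = 1117 / 59.4 = 18.80 mg/L
k = ln2 / t½ = 0.693147 / 37.6 = 0.01843 h⁻¹
C = C₀ · e^(−k·t) = 18.80 × e^(−0.01843 × 67.1)
  = 18.80 × 0.2904 = 5.460 mg/L
(5.460 mg/L = 5.460 µg/mL)

5.46 µg/mL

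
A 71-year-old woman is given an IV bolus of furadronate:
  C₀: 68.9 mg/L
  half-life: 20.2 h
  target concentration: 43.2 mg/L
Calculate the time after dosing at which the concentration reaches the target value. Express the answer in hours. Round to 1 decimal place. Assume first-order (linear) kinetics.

k = ln2 / t½ = 0.693147 / 20.2 = 0.03431 h⁻¹
t = ln(C₀ / C) / k = ln(68.90 / 43.2) / 0.03431
  = ln(1.595) / 0.03431 = 0.4669 / 0.03431 = 13.61 h

13.6 h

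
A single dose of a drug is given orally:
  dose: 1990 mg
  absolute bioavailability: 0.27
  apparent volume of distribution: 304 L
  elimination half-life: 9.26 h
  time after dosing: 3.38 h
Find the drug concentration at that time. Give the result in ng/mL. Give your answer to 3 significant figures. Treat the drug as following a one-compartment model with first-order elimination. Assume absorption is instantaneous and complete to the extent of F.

Amount reaching circulation = F × Dose = 0.27 × 1990 = 537.3 mg
C₀ = F·Dose / Vd = 537.3 / 304 = 1.767 mg/L
k = ln2 / t½ = 0.693147 / 9.26 = 0.07485 h⁻¹
C = C₀ · e^(−k·t) = 1.767 × e^(−0.07485 × 3.38)
  = 1.767 × 0.7765 = 1.372 mg/L
Convert: 1.372 mg/L × 1000 = 1372 ng/mL

1370 ng/mL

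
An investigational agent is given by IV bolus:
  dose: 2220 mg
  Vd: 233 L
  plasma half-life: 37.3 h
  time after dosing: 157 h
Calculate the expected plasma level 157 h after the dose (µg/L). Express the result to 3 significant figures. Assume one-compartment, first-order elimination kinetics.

515 µg/L

C₀ = Dose / Vd = 2220 / 233 = 9.528 mg/L
k = ln2 / t½ = 0.693147 / 37.3 = 0.01858 h⁻¹
C = C₀ · e^(−k·t) = 9.528 × e^(−0.01858 × 157)
  = 9.528 × 0.05409 = 0.5154 mg/L
Convert: 0.5154 mg/L × 1000 = 515.4 µg/L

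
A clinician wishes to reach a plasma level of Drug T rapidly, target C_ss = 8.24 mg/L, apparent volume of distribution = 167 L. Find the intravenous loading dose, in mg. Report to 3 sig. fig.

LD = Css × Vd = 8.24 × 167 = 1376 mg

1380 mg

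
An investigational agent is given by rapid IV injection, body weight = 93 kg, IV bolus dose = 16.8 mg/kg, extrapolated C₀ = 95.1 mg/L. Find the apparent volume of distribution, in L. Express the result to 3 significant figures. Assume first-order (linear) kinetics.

16.4 L

Dose = 16.8 × 93 = 1562 mg
Vd = Dose / C₀ = 1562 / 95.1 = 16.42 L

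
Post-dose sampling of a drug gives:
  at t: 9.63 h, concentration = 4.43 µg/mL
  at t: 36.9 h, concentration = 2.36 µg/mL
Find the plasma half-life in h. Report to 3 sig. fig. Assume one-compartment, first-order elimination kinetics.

30.0 h

k = ln(C₁/C₂) / (t₂ − t₁) = ln(4.43/2.36) / (36.9 − 9.63)
  = 0.6297 / 27.27 = 0.02309 h⁻¹
t½ = ln2 / k = 0.693147 / 0.02309 = 30.02 h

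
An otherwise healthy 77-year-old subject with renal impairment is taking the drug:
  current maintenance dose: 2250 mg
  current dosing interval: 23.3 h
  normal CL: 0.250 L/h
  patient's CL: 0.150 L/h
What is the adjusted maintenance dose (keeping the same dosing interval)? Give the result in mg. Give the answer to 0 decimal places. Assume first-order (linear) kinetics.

1350 mg

To keep the same average steady-state level, dosing rate must scale with clearance.
CL ratio = 0.150 / 0.250 = 0.6000
New dose (same interval) = 2250 × 0.6000 = 1350 mg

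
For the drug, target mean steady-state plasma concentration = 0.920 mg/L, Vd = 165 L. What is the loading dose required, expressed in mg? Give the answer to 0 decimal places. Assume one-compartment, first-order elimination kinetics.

LD = Css × Vd = 0.920 × 165 = 151.8 mg

152 mg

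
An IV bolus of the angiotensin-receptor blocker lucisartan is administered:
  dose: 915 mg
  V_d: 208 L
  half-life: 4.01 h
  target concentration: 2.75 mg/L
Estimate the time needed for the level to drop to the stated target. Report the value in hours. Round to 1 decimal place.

2.7 h

C₀ = Dose / Vd = 915.0 / 208 = 4.399 mg/L
k = ln2 / t½ = 0.693147 / 4.01 = 0.1729 h⁻¹
t = ln(C₀ / C) / k = ln(4.399 / 2.75) / 0.1729
  = ln(1.600) / 0.1729 = 0.4700 / 0.1729 = 2.718 h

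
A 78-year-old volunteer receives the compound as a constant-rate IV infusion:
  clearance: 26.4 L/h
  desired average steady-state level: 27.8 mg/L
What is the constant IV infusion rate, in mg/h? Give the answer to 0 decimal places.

734 mg/h

At steady state, infusion rate R₀ = Css × CL = 27.8 × 26.40 = 733.9 mg/h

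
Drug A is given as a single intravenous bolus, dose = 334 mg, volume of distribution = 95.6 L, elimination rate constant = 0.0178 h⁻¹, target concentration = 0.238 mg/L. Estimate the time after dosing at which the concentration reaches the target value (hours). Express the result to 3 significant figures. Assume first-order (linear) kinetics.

151 h

C₀ = Dose / Vd = 334.0 / 95.6 = 3.494 mg/L
t = ln(C₀ / C) / k = ln(3.494 / 0.238) / 0.01780
  = ln(14.68) / 0.01780 = 2.686 / 0.01780 = 150.9 h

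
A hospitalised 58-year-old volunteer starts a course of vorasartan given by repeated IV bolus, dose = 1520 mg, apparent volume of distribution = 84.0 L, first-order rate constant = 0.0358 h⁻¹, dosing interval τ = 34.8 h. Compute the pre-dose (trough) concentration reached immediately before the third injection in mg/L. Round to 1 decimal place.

6.7 mg/L

C₀ per dose = Dose / Vd = 1520 / 84.0 = 18.10 mg/L
Fraction remaining after one interval: r = e^(−kτ) = e^(−0.03580 × 34.8) = 0.2877
Before dose 3, 2 doses have been given (aged 1τ, 2τ).
C_trough = C₀ × (r + r²) = 18.10 × (0.2877 + 0.08277) = 6.706 mg/L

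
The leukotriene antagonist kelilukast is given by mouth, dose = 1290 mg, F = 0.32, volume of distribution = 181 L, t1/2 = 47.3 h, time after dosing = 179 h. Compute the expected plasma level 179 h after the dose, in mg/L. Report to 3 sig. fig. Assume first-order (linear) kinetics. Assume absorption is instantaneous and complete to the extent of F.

0.166 mg/L

Amount reaching circulation = F × Dose = 0.32 × 1290 = 412.8 mg
C₀ = F·Dose / Vd = 412.8 / 181 = 2.281 mg/L
k = ln2 / t½ = 0.693147 / 47.3 = 0.01465 h⁻¹
C = C₀ · e^(−k·t) = 2.281 × e^(−0.01465 × 179)
  = 2.281 × 0.07263 = 0.1657 mg/L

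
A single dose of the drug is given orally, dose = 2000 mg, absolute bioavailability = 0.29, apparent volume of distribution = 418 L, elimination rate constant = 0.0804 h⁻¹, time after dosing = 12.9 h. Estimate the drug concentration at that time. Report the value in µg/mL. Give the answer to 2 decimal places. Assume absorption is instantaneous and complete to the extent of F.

Amount reaching circulation = F × Dose = 0.29 × 2000 = 580.0 mg
C₀ = F·Dose / Vd = 580.0 / 418 = 1.388 mg/L
C = C₀ · e^(−k·t) = 1.388 × e^(−0.08040 × 12.9)
  = 1.388 × 0.3545 = 0.4920 mg/L
(0.4920 mg/L = 0.4920 µg/mL)

0.49 µg/mL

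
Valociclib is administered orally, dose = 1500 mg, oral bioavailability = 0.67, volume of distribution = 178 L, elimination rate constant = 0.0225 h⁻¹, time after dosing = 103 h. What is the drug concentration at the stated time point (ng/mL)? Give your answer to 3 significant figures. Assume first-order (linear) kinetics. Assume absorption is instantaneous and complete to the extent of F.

556 ng/mL

Amount reaching circulation = F × Dose = 0.67 × 1500 = 1005 mg
C₀ = F·Dose / Vd = 1005 / 178 = 5.646 mg/L
C = C₀ · e^(−k·t) = 5.646 × e^(−0.02250 × 103)
  = 5.646 × 0.09852 = 0.5562 mg/L
Convert: 0.5562 mg/L × 1000 = 556.2 ng/mL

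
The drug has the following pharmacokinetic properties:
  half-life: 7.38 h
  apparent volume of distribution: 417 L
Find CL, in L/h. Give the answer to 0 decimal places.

k = ln2 / t½ = 0.693147 / 7.38 = 0.09392 h⁻¹
CL = k × Vd = 0.09392 × 417 = 39.16 L/h

39 L/h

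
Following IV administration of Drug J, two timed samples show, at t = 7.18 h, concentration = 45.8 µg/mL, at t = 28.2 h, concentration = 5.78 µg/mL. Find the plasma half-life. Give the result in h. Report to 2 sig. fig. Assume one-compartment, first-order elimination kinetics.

k = ln(C₁/C₂) / (t₂ − t₁) = ln(45.8/5.78) / (28.2 − 7.18)
  = 2.070 / 21.02 = 0.09848 h⁻¹
t½ = ln2 / k = 0.693147 / 0.09848 = 7.038 h

7.0 h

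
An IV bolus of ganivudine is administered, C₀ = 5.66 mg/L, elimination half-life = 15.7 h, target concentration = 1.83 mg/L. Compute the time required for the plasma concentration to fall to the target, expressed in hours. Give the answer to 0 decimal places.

k = ln2 / t½ = 0.693147 / 15.7 = 0.04415 h⁻¹
t = ln(C₀ / C) / k = ln(5.660 / 1.83) / 0.04415
  = ln(3.093) / 0.04415 = 1.129 / 0.04415 = 25.57 h

26 h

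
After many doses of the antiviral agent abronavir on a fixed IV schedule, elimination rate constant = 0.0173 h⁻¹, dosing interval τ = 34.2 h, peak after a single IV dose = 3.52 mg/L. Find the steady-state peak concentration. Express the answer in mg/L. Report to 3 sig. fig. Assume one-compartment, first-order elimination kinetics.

7.88 mg/L

e^(−kτ) = e^(−0.01730 × 34.2) = 0.5534
Accumulation ratio R = 1 / (1 − e^(−kτ)) = 1 / (1 − 0.5534) = 2.239
Steady-state peak = C₀ × R = 3.52 × 2.239 = 7.881 mg/L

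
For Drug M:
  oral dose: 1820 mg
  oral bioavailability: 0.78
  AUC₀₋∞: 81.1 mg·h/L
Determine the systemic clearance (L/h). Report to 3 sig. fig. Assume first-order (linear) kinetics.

CL = F·Dose / AUC = 0.78 × 1820 / 81.1 = 17.50 L/h

17.5 L/h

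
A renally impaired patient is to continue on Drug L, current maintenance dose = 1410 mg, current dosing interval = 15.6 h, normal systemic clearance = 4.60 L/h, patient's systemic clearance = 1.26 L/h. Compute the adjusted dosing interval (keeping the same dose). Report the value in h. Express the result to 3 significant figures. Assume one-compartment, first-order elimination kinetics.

57.0 h

To keep the same average steady-state level, dosing rate must scale with clearance.
CL ratio = 1.26 / 4.60 = 0.2739
New interval (same dose) = 15.6 / 0.2739 = 56.96 h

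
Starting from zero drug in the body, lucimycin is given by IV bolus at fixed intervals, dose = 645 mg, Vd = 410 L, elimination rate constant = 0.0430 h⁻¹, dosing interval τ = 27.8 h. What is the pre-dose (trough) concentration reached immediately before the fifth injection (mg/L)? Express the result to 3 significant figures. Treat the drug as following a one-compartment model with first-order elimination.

C₀ per dose = Dose / Vd = 645 / 410 = 1.573 mg/L
Fraction remaining after one interval: r = e^(−kτ) = e^(−0.04300 × 27.8) = 0.3026
Before dose 5, 4 doses have been given (aged 1τ, 2τ, 3τ, 4τ).
C_trough = C₀ × (r + r² + … + r^4) = C₀ × r(1−r^4)/(1−r)
        = 1.573 × 0.3026 × (1 − 0.008384) / (1 − 0.3026) = 0.6768 mg/L

0.677 mg/L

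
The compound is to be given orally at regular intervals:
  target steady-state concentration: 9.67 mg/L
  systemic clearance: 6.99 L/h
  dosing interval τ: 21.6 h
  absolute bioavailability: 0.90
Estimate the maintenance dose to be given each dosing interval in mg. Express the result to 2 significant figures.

At steady state, F × (Dose/τ) = Css × CL.
Dose = Css × CL × τ / F = 9.67 × 6.990 × 21.6 / 0.90 = 1622 mg

1600 mg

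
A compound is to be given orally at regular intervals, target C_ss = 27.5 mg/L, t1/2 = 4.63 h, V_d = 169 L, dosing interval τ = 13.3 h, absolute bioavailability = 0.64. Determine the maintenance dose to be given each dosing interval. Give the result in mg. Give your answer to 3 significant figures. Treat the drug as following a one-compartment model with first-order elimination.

14500 mg

k = ln2 / t½ = 0.693147 / 4.63 = 0.1497 h⁻¹
CL = k × Vd = 0.1497 × 169 = 25.30 L/h
At steady state, F × (Dose/τ) = Css × CL.
Dose = Css × CL × τ / F = 27.5 × 25.30 × 13.3 / 0.64 = 14460 mg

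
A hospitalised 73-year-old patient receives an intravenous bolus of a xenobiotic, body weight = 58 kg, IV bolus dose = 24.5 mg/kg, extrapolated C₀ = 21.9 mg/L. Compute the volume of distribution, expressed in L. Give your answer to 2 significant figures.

65 L

Dose = 24.5 × 58 = 1421 mg
Vd = Dose / C₀ = 1421 / 21.9 = 64.89 L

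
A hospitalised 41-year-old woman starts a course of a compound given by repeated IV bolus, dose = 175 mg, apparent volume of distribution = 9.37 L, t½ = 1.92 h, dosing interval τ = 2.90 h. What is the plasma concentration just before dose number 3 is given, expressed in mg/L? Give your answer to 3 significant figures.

8.86 mg/L

C₀ per dose = Dose / Vd = 175 / 9.37 = 18.68 mg/L
k = ln2 / t½ = 0.693147 / 1.92 = 0.3610 h⁻¹
Fraction remaining after one interval: r = e^(−kτ) = e^(−0.3610 × 2.90) = 0.3510
Before dose 3, 2 doses have been given (aged 1τ, 2τ).
C_trough = C₀ × (r + r²) = 18.68 × (0.3510 + 0.1232) = 8.858 mg/L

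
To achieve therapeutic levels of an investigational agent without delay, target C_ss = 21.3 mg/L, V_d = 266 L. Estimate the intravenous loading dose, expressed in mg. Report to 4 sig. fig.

5666 mg

LD = Css × Vd = 21.3 × 266 = 5666 mg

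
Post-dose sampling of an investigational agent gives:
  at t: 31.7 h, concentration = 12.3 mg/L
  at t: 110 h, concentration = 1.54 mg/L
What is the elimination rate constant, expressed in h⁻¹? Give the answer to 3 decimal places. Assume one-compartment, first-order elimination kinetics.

0.027 h⁻¹

k = ln(C₁/C₂) / (t₂ − t₁) = ln(12.3/1.54) / (110 − 31.7)
  = 2.078 / 78.30 = 0.02654 h⁻¹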